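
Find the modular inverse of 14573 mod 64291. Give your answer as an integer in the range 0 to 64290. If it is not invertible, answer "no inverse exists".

6891

Apply the Euclidean algorithm to 64291 and 14573:
64291 = 4*14573 + 5999
14573 = 2*5999 + 2575
5999 = 2*2575 + 849
2575 = 3*849 + 28
849 = 30*28 + 9
28 = 3*9 + 1
9 = 9*1 + 0
gcd = 1, so the inverse exists. Back-substitute:
1 = 28 − 3·9
1 = −3·849 + 91·28
1 = 91·2575 − 276·849
1 = −276·5999 + 643·2575
1 = 643·14573 − 1562·5999
1 = −1562·64291 + 6891·14573
So 14573·6891 ≡ 1 (mod 64291).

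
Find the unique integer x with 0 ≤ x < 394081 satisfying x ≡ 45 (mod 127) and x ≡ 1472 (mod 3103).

Write x = 45 + 127·k. Then 127·k ≡ 1472 − 45 ≡ 1427 (mod 3103).
Need 127⁻¹ mod 3103. Extended Euclid on (3103, 127):
3103 = 24*127 + 55
127 = 2*55 + 17
55 = 3*17 + 4
17 = 4*4 + 1
4 = 4*1 + 0
Back-substitute:
1 = 17 − 4·4
1 = −4·55 + 13·17
1 = 13·127 − 30·55
1 = −30·3103 + 733·127
127⁻¹ ≡ 733 (mod 3103), so k ≡ 733·1427 ≡ 280 (mod 3103).
x = 45 + 127·280 = 35605.

35605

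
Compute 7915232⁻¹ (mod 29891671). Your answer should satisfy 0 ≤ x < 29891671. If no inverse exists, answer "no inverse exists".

Apply the Euclidean algorithm to 29891671 and 7915232:
29891671 = 3×7915232 + 6145975
7915232 = 1×6145975 + 1769257
6145975 = 3×1769257 + 838204
1769257 = 2×838204 + 92849
838204 = 9×92849 + 2563
92849 = 36×2563 + 581
2563 = 4×581 + 239
581 = 2×239 + 103
239 = 2×103 + 33
103 = 3×33 + 4
33 = 8×4 + 1
4 = 4×1 + 0
The gcd is 1. Working backward:
1 = 33 − 8·4
1 = −8·103 + 25·33
1 = 25·239 − 58·103
1 = −58·581 + 141·239
1 = 141·2563 − 622·581
1 = −622·92849 + 22533·2563
1 = 22533·838204 − 203419·92849
1 = −203419·1769257 + 429371·838204
1 = 429371·6145975 − 1491532·1769257
1 = −1491532·7915232 + 1920903·6145975
1 = 1920903·29891671 − 7254241·7915232
Thus 7915232·(-7254241) ≡ 1 (mod 29891671); reducing, -7254241 mod 29891671 = 22637430.

22637430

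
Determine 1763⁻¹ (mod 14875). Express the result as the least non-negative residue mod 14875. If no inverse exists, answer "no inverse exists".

Run Euclid on (14875, 1763):
14875 = 8·1763 + 771
1763 = 2·771 + 221
771 = 3·221 + 108
221 = 2·108 + 5
108 = 21·5 + 3
5 = 1·3 + 2
3 = 1·2 + 1
2 = 2·1 + 0
The gcd is 1. Working backward:
1 = 3 − 2
1 = −5 + 2·3
1 = 2·108 − 43·5
1 = −43·221 + 88·108
1 = 88·771 − 307·221
1 = −307·1763 + 702·771
1 = 702·14875 − 5923·1763
Thus 1763·(-5923) ≡ 1 (mod 14875); reducing, -5923 mod 14875 = 8952.

8952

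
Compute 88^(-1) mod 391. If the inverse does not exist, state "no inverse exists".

40

Apply the Euclidean algorithm to 391 and 88:
391 = 4*88 + 39
88 = 2*39 + 10
39 = 3*10 + 9
10 = 1*9 + 1
9 = 9*1 + 0
Since gcd(88, 391) = 1, back-substitute to write 1 as a combination:
1 = 10 − 9
1 = −39 + 4·10
1 = 4·88 − 9·39
1 = −9·391 + 40·88
So 88·40 ≡ 1 (mod 391).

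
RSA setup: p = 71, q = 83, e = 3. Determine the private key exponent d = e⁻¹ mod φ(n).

φ(n) = (p−1)(q−1) = 70·82 = 5740.
Need d with 3·d ≡ 1 (mod 5740). Apply the extended Euclidean algorithm:
5740 = 1913×3 + 1
3 = 3×1 + 0
Back-substitute:
1 = 5740 − 1913·3
So 3·(-1913) ≡ 1 (mod 5740), hence d ≡ -1913 ≡ 3827 (mod 5740).

3827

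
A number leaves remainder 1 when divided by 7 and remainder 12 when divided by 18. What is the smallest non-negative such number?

Write x = 1 + 7·k. Then 7·k ≡ 12 − 1 ≡ 11 (mod 18).
Need 7⁻¹ mod 18. Extended Euclid on (18, 7):
18 = 2·7 + 4
7 = 1·4 + 3
4 = 1·3 + 1
3 = 3·1 + 0
Back-substitute:
1 = 4 − 3
1 = −7 + 2·4
1 = 2·18 − 5·7
7⁻¹ ≡ 13 (mod 18), so k ≡ 13·11 ≡ 17 (mod 18).
x = 1 + 7·17 = 120.

120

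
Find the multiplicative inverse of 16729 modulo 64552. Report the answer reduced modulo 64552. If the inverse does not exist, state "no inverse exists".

11769

gcd(64552, 16729) by repeated division:
64552 = 3*16729 + 14365
16729 = 1*14365 + 2364
14365 = 6*2364 + 181
2364 = 13*181 + 11
181 = 16*11 + 5
11 = 2*5 + 1
5 = 5*1 + 0
Since gcd(16729, 64552) = 1, back-substitute to write 1 as a combination:
1 = 11 − 2·5
1 = −2·181 + 33·11
1 = 33·2364 − 431·181
1 = −431·14365 + 2619·2364
1 = 2619·16729 − 3050·14365
1 = −3050·64552 + 11769·16729
So 16729·11769 ≡ 1 (mod 64552).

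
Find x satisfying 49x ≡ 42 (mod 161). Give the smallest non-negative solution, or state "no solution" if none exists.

14

First find gcd(49, 161):
161 = 3·49 + 14
49 = 3·14 + 7
14 = 2·7 + 0
gcd = 7 and 7 | 42, so solutions exist. Divide through by 7: 7x ≡ 6 (mod 23).
Now find 7⁻¹ mod 23:
23 = 3*7 + 2
7 = 3*2 + 1
2 = 2*1 + 0
Back-substitute:
1 = 7 − 3·2
1 = −3·23 + 10·7
So 7⁻¹ ≡ 10 (mod 23).
Then x ≡ 10·6 ≡ 14 (mod 23); the smallest non-negative solution is x = 14.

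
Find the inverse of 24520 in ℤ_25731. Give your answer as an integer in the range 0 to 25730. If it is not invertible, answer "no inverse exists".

9349

Apply the Euclidean algorithm to 25731 and 24520:
25731 = 1*24520 + 1211
24520 = 20*1211 + 300
1211 = 4*300 + 11
300 = 27*11 + 3
11 = 3*3 + 2
3 = 1*2 + 1
2 = 2*1 + 0
Since gcd(24520, 25731) = 1, back-substitute to write 1 as a combination:
1 = 3 − 2
1 = −11 + 4·3
1 = 4·300 − 109·11
1 = −109·1211 + 440·300
1 = 440·24520 − 8909·1211
1 = −8909·25731 + 9349·24520
So 24520·9349 ≡ 1 (mod 25731).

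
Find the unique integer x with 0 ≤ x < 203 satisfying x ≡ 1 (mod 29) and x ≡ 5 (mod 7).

Write x = 1 + 29·k. Then 29·k ≡ 5 − 1 ≡ 4 (mod 7).
Need 29⁻¹ mod 7. Extended Euclid on (7, 1):
7 = 7·1 + 0
29⁻¹ ≡ 1 (mod 7), so k ≡ 1·4 ≡ 4 (mod 7).
x = 1 + 29·4 = 117.

117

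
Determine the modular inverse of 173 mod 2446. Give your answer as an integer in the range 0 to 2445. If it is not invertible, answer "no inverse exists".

Extended Euclidean algorithm:
2446 = 14·173 + 24
173 = 7·24 + 5
24 = 4·5 + 4
5 = 1·4 + 1
4 = 4·1 + 0
The gcd is 1. Working backward:
1 = 5 − 4
1 = −24 + 5·5
1 = 5·173 − 36·24
1 = −36·2446 + 509·173
So 173·509 ≡ 1 (mod 2446).

509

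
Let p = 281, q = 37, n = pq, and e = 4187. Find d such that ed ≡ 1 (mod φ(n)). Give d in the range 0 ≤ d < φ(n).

2003

φ(n) = (p−1)(q−1) = 280·36 = 10080.
Need d with 4187·d ≡ 1 (mod 10080). Apply the extended Euclidean algorithm:
10080 = 2×4187 + 1706
4187 = 2×1706 + 775
1706 = 2×775 + 156
775 = 4×156 + 151
156 = 1×151 + 5
151 = 30×5 + 1
5 = 5×1 + 0
Back-substitute:
1 = 151 − 30·5
1 = −30·156 + 31·151
1 = 31·775 − 154·156
1 = −154·1706 + 339·775
1 = 339·4187 − 832·1706
1 = −832·10080 + 2003·4187
So 4187·2003 ≡ 1 (mod 10080), hence d = 2003.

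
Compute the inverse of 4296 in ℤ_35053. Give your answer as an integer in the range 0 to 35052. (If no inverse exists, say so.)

gcd(35053, 4296) by repeated division:
35053 = 8·4296 + 685
4296 = 6·685 + 186
685 = 3·186 + 127
186 = 1·127 + 59
127 = 2·59 + 9
59 = 6·9 + 5
9 = 1·5 + 4
5 = 1·4 + 1
4 = 4·1 + 0
gcd = 1, so the inverse exists. Back-substitute:
1 = 5 − 4
1 = −9 + 2·5
1 = 2·59 − 13·9
1 = −13·127 + 28·59
1 = 28·186 − 41·127
1 = −41·685 + 151·186
1 = 151·4296 − 947·685
1 = −947·35053 + 7727·4296
So 4296·7727 ≡ 1 (mod 35053).

7727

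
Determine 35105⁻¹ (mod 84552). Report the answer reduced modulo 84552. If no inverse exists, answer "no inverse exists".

Extended Euclidean algorithm:
84552 = 2·35105 + 14342
35105 = 2·14342 + 6421
14342 = 2·6421 + 1500
6421 = 4·1500 + 421
1500 = 3·421 + 237
421 = 1·237 + 184
237 = 1·184 + 53
184 = 3·53 + 25
53 = 2·25 + 3
25 = 8·3 + 1
3 = 3·1 + 0
Since gcd(35105, 84552) = 1, back-substitute to write 1 as a combination:
1 = 25 − 8·3
1 = −8·53 + 17·25
1 = 17·184 − 59·53
1 = −59·237 + 76·184
1 = 76·421 − 135·237
1 = −135·1500 + 481·421
1 = 481·6421 − 2059·1500
1 = −2059·14342 + 4599·6421
1 = 4599·35105 − 11257·14342
1 = −11257·84552 + 27113·35105
So 35105·27113 ≡ 1 (mod 84552).

27113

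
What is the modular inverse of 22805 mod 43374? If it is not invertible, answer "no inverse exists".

gcd(43374, 22805) by repeated division:
43374 = 1·22805 + 20569
22805 = 1·20569 + 2236
20569 = 9·2236 + 445
2236 = 5·445 + 11
445 = 40·11 + 5
11 = 2·5 + 1
5 = 5·1 + 0
gcd = 1, so the inverse exists. Back-substitute:
1 = 11 − 2·5
1 = −2·445 + 81·11
1 = 81·2236 − 407·445
1 = −407·20569 + 3744·2236
1 = 3744·22805 − 4151·20569
1 = −4151·43374 + 7895·22805
So 22805·7895 ≡ 1 (mod 43374).

7895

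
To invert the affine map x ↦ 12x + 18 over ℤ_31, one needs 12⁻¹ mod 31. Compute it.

Apply the Euclidean algorithm to 31 and 12:
31 = 2×12 + 7
12 = 1×7 + 5
7 = 1×5 + 2
5 = 2×2 + 1
2 = 2×1 + 0
gcd = 1, so the inverse exists. Back-substitute:
1 = 5 − 2·2
1 = −2·7 + 3·5
1 = 3·12 − 5·7
1 = −5·31 + 13·12
So 12·13 ≡ 1 (mod 31).

13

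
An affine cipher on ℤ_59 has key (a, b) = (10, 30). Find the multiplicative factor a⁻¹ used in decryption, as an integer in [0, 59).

gcd(59, 10) by repeated division:
59 = 5×10 + 9
10 = 1×9 + 1
9 = 9×1 + 0
Since gcd(10, 59) = 1, back-substitute to write 1 as a combination:
1 = 10 − 9
1 = −59 + 6·10
So 10·6 ≡ 1 (mod 59).

6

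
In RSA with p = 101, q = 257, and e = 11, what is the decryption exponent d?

φ(n) = (p−1)(q−1) = 100·256 = 25600.
Need d with 11·d ≡ 1 (mod 25600). Apply the extended Euclidean algorithm:
25600 = 2327·11 + 3
11 = 3·3 + 2
3 = 1·2 + 1
2 = 2·1 + 0
Back-substitute:
1 = 3 − 2
1 = −11 + 4·3
1 = 4·25600 − 9309·11
So 11·(-9309) ≡ 1 (mod 25600), hence d ≡ -9309 ≡ 16291 (mod 25600).

16291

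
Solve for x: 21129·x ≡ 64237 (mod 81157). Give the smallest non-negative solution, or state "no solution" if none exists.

79059

First find gcd(21129, 81157):
81157 = 3·21129 + 17770
21129 = 1·17770 + 3359
17770 = 5·3359 + 975
3359 = 3·975 + 434
975 = 2·434 + 107
434 = 4·107 + 6
107 = 17·6 + 5
6 = 1·5 + 1
5 = 5·1 + 0
gcd = 1, so a unique solution mod 81157 exists.
Back-substitute for the Bézout coefficients:
1 = 6 − 5
1 = −107 + 18·6
1 = 18·434 − 73·107
1 = −73·975 + 164·434
1 = 164·3359 − 565·975
1 = −565·17770 + 2989·3359
1 = 2989·21129 − 3554·17770
1 = −3554·81157 + 13651·21129
So 21129·(13651) ≡ 1 (mod 81157), giving 21129⁻¹ ≡ 13651.
x ≡ 21129⁻¹·64237 ≡ 13651·64237 ≡ 79059 (mod 81157).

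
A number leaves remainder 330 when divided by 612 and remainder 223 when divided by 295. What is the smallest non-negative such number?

Write x = 330 + 612·k. Then 612·k ≡ 223 − 330 ≡ 188 (mod 295).
Need 612⁻¹ mod 295. Extended Euclid on (295, 22):
295 = 13×22 + 9
22 = 2×9 + 4
9 = 2×4 + 1
4 = 4×1 + 0
Back-substitute:
1 = 9 − 2·4
1 = −2·22 + 5·9
1 = 5·295 − 67·22
612⁻¹ ≡ 228 (mod 295), so k ≡ 228·188 ≡ 89 (mod 295).
x = 330 + 612·89 = 54798.

54798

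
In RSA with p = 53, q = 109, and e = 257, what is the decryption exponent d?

2513

φ(n) = (p−1)(q−1) = 52·108 = 5616.
Need d with 257·d ≡ 1 (mod 5616). Apply the extended Euclidean algorithm:
5616 = 21·257 + 219
257 = 1·219 + 38
219 = 5·38 + 29
38 = 1·29 + 9
29 = 3·9 + 2
9 = 4·2 + 1
2 = 2·1 + 0
Back-substitute:
1 = 9 − 4·2
1 = −4·29 + 13·9
1 = 13·38 − 17·29
1 = −17·219 + 98·38
1 = 98·257 − 115·219
1 = −115·5616 + 2513·257
So 257·2513 ≡ 1 (mod 5616), hence d = 2513.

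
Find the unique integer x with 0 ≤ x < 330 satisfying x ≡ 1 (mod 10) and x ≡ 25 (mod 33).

91

Write x = 1 + 10·k. Then 10·k ≡ 25 − 1 ≡ 24 (mod 33).
Need 10⁻¹ mod 33. Extended Euclid on (33, 10):
33 = 3·10 + 3
10 = 3·3 + 1
3 = 3·1 + 0
Back-substitute:
1 = 10 − 3·3
1 = −3·33 + 10·10
10⁻¹ ≡ 10 (mod 33), so k ≡ 10·24 ≡ 9 (mod 33).
x = 1 + 10·9 = 91.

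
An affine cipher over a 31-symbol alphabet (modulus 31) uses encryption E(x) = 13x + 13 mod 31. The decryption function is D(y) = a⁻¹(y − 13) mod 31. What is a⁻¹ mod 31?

Run Euclid on (31, 13):
31 = 2·13 + 5
13 = 2·5 + 3
5 = 1·3 + 2
3 = 1·2 + 1
2 = 2·1 + 0
The gcd is 1. Working backward:
1 = 3 − 2
1 = −5 + 2·3
1 = 2·13 − 5·5
1 = −5·31 + 12·13
So 13·12 ≡ 1 (mod 31).

12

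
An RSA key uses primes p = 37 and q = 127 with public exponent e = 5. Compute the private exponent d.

3629

φ(n) = (p−1)(q−1) = 36·126 = 4536.
Need d with 5·d ≡ 1 (mod 4536). Apply the extended Euclidean algorithm:
4536 = 907·5 + 1
5 = 5·1 + 0
Back-substitute:
1 = 4536 − 907·5
So 5·(-907) ≡ 1 (mod 4536), hence d ≡ -907 ≡ 3629 (mod 4536).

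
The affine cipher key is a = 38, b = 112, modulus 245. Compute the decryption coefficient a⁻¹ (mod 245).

187

Apply the Euclidean algorithm to 245 and 38:
245 = 6·38 + 17
38 = 2·17 + 4
17 = 4·4 + 1
4 = 4·1 + 0
The gcd is 1. Working backward:
1 = 17 − 4·4
1 = −4·38 + 9·17
1 = 9·245 − 58·38
So 38·(-58) ≡ 1 (mod 245), and -58 ≡ 187 (mod 245).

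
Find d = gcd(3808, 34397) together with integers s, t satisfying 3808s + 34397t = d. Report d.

Repeated division:
34397 = 9·3808 + 125
3808 = 30·125 + 58
125 = 2·58 + 9
58 = 6·9 + 4
9 = 2·4 + 1
4 = 4·1 + 0
gcd(3808, 34397) = 1.
Back-substituting:
1 = 9 − 2·4
1 = −2·58 + 13·9
1 = 13·125 − 28·58
1 = −28·3808 + 853·125
1 = 853·34397 − 7705·3808
So 1 = (853)·34397 + (-7705)·3808.

1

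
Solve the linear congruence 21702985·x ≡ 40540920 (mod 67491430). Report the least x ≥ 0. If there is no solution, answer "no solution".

13473646

First find gcd(21702985, 67491430):
67491430 = 3·21702985 + 2382475
21702985 = 9·2382475 + 260710
2382475 = 9·260710 + 36085
260710 = 7·36085 + 8115
36085 = 4·8115 + 3625
8115 = 2·3625 + 865
3625 = 4·865 + 165
865 = 5·165 + 40
165 = 4·40 + 5
40 = 8·5 + 0
gcd = 5 and 5 | 40540920, so solutions exist. Divide through by 5: 4340597x ≡ 8108184 (mod 13498286).
Now find 4340597⁻¹ mod 13498286:
13498286 = 3×4340597 + 476495
4340597 = 9×476495 + 52142
476495 = 9×52142 + 7217
52142 = 7×7217 + 1623
7217 = 4×1623 + 725
1623 = 2×725 + 173
725 = 4×173 + 33
173 = 5×33 + 8
33 = 4×8 + 1
8 = 8×1 + 0
Back-substitute:
1 = 33 − 4·8
1 = −4·173 + 21·33
1 = 21·725 − 88·173
1 = −88·1623 + 197·725
1 = 197·7217 − 876·1623
1 = −876·52142 + 6329·7217
1 = 6329·476495 − 57837·52142
1 = −57837·4340597 + 526862·476495
1 = 526862·13498286 − 1638423·4340597
So 4340597·(-1638423) ≡ 1 (mod 13498286), i.e. 4340597⁻¹ ≡ 11859863.
Then x ≡ 11859863·8108184 ≡ 13473646 (mod 13498286); the smallest non-negative solution is x = 13473646.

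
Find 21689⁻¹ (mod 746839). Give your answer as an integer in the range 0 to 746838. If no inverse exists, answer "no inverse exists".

Extended Euclidean algorithm:
746839 = 34·21689 + 9413
21689 = 2·9413 + 2863
9413 = 3·2863 + 824
2863 = 3·824 + 391
824 = 2·391 + 42
391 = 9·42 + 13
42 = 3·13 + 3
13 = 4·3 + 1
3 = 3·1 + 0
gcd = 1, so the inverse exists. Back-substitute:
1 = 13 − 4·3
1 = −4·42 + 13·13
1 = 13·391 − 121·42
1 = −121·824 + 255·391
1 = 255·2863 − 886·824
1 = −886·9413 + 2913·2863
1 = 2913·21689 − 6712·9413
1 = −6712·746839 + 231121·21689
So 21689·231121 ≡ 1 (mod 746839).

231121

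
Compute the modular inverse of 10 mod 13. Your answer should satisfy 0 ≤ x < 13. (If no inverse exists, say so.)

Run Euclid on (13, 10):
13 = 1·10 + 3
10 = 3·3 + 1
3 = 3·1 + 0
gcd = 1, so the inverse exists. Back-substitute:
1 = 10 − 3·3
1 = −3·13 + 4·10
So 10·4 ≡ 1 (mod 13).

4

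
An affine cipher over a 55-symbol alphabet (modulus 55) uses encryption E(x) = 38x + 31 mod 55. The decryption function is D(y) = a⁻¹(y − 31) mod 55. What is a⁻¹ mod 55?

Run Euclid on (55, 38):
55 = 1×38 + 17
38 = 2×17 + 4
17 = 4×4 + 1
4 = 4×1 + 0
Since gcd(38, 55) = 1, back-substitute to write 1 as a combination:
1 = 17 − 4·4
1 = −4·38 + 9·17
1 = 9·55 − 13·38
Hence 38⁻¹ ≡ -13 ≡ 42 (mod 55).

42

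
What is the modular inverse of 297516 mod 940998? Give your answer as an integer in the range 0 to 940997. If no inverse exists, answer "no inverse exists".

no inverse exists

Euclidean algorithm on 940998, 297516:
940998 = 3×297516 + 48450
297516 = 6×48450 + 6816
48450 = 7×6816 + 738
6816 = 9×738 + 174
738 = 4×174 + 42
174 = 4×42 + 6
42 = 7×6 + 0
gcd(297516, 940998) = 6 ≠ 1, so 297516 has no multiplicative inverse modulo 940998.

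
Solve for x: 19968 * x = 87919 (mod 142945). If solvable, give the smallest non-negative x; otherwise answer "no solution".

First find gcd(19968, 142945):
142945 = 7×19968 + 3169
19968 = 6×3169 + 954
3169 = 3×954 + 307
954 = 3×307 + 33
307 = 9×33 + 10
33 = 3×10 + 3
10 = 3×3 + 1
3 = 3×1 + 0
gcd = 1, so a unique solution mod 142945 exists.
Back-substitute for the Bézout coefficients:
1 = 10 − 3·3
1 = −3·33 + 10·10
1 = 10·307 − 93·33
1 = −93·954 + 289·307
1 = 289·3169 − 960·954
1 = −960·19968 + 6049·3169
1 = 6049·142945 − 43303·19968
So 19968·(-43303) ≡ 1 (mod 142945), giving 19968⁻¹ ≡ 99642.
x ≡ 19968⁻¹·87919 ≡ 99642·87919 ≡ 40673 (mod 142945).

40673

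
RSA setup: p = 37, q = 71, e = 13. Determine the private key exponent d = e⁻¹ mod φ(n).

1357

φ(n) = (p−1)(q−1) = 36·70 = 2520.
Need d with 13·d ≡ 1 (mod 2520). Apply the extended Euclidean algorithm:
2520 = 193×13 + 11
13 = 1×11 + 2
11 = 5×2 + 1
2 = 2×1 + 0
Back-substitute:
1 = 11 − 5·2
1 = −5·13 + 6·11
1 = 6·2520 − 1163·13
So 13·(-1163) ≡ 1 (mod 2520), hence d ≡ -1163 ≡ 1357 (mod 2520).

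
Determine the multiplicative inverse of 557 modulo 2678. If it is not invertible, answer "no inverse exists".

851

Extended Euclidean algorithm:
2678 = 4·557 + 450
557 = 1·450 + 107
450 = 4·107 + 22
107 = 4·22 + 19
22 = 1·19 + 3
19 = 6·3 + 1
3 = 3·1 + 0
gcd = 1, so the inverse exists. Back-substitute:
1 = 19 − 6·3
1 = −6·22 + 7·19
1 = 7·107 − 34·22
1 = −34·450 + 143·107
1 = 143·557 − 177·450
1 = −177·2678 + 851·557
So 557·851 ≡ 1 (mod 2678).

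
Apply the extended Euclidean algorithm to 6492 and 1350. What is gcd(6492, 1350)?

6

Repeated division:
6492 = 4*1350 + 1092
1350 = 1*1092 + 258
1092 = 4*258 + 60
258 = 4*60 + 18
60 = 3*18 + 6
18 = 3*6 + 0
gcd(6492, 1350) = 6.
Express as a combination:
6 = 60 − 3·18
6 = −3·258 + 13·60
6 = 13·1092 − 55·258
6 = −55·1350 + 68·1092
6 = 68·6492 − 327·1350
So 6 = (68)·6492 + (-327)·1350.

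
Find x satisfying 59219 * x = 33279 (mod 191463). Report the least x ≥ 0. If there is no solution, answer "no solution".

38976

First find gcd(59219, 191463):
191463 = 3×59219 + 13806
59219 = 4×13806 + 3995
13806 = 3×3995 + 1821
3995 = 2×1821 + 353
1821 = 5×353 + 56
353 = 6×56 + 17
56 = 3×17 + 5
17 = 3×5 + 2
5 = 2×2 + 1
2 = 2×1 + 0
gcd = 1, so a unique solution mod 191463 exists.
Back-substitute for the Bézout coefficients:
1 = 5 − 2·2
1 = −2·17 + 7·5
1 = 7·56 − 23·17
1 = −23·353 + 145·56
1 = 145·1821 − 748·353
1 = −748·3995 + 1641·1821
1 = 1641·13806 − 5671·3995
1 = −5671·59219 + 24325·13806
1 = 24325·191463 − 78646·59219
So 59219·(-78646) ≡ 1 (mod 191463), giving 59219⁻¹ ≡ 112817.
x ≡ 59219⁻¹·33279 ≡ 112817·33279 ≡ 38976 (mod 191463).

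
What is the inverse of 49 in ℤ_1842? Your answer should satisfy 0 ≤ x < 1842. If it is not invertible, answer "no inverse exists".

1015

gcd(1842, 49) by repeated division:
1842 = 37*49 + 29
49 = 1*29 + 20
29 = 1*20 + 9
20 = 2*9 + 2
9 = 4*2 + 1
2 = 2*1 + 0
gcd = 1, so the inverse exists. Back-substitute:
1 = 9 − 4·2
1 = −4·20 + 9·9
1 = 9·29 − 13·20
1 = −13·49 + 22·29
1 = 22·1842 − 827·49
Hence 49⁻¹ ≡ -827 ≡ 1015 (mod 1842).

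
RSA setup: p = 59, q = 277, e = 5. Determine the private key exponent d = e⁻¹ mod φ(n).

9605

φ(n) = (p−1)(q−1) = 58·276 = 16008.
Need d with 5·d ≡ 1 (mod 16008). Apply the extended Euclidean algorithm:
16008 = 3201·5 + 3
5 = 1·3 + 2
3 = 1·2 + 1
2 = 2·1 + 0
Back-substitute:
1 = 3 − 2
1 = −5 + 2·3
1 = 2·16008 − 6403·5
So 5·(-6403) ≡ 1 (mod 16008), hence d ≡ -6403 ≡ 9605 (mod 16008).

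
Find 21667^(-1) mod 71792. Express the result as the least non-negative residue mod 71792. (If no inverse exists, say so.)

64635

Extended Euclidean algorithm:
71792 = 3×21667 + 6791
21667 = 3×6791 + 1294
6791 = 5×1294 + 321
1294 = 4×321 + 10
321 = 32×10 + 1
10 = 10×1 + 0
Since gcd(21667, 71792) = 1, back-substitute to write 1 as a combination:
1 = 321 − 32·10
1 = −32·1294 + 129·321
1 = 129·6791 − 677·1294
1 = −677·21667 + 2160·6791
1 = 2160·71792 − 7157·21667
Thus 21667·(-7157) ≡ 1 (mod 71792); reducing, -7157 mod 71792 = 64635.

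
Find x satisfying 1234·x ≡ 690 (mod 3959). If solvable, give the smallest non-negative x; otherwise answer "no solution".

First find gcd(1234, 3959):
3959 = 3×1234 + 257
1234 = 4×257 + 206
257 = 1×206 + 51
206 = 4×51 + 2
51 = 25×2 + 1
2 = 2×1 + 0
gcd = 1, so a unique solution mod 3959 exists.
Back-substitute for the Bézout coefficients:
1 = 51 − 25·2
1 = −25·206 + 101·51
1 = 101·257 − 126·206
1 = −126·1234 + 605·257
1 = 605·3959 − 1941·1234
So 1234·(-1941) ≡ 1 (mod 3959), giving 1234⁻¹ ≡ 2018.
x ≡ 1234⁻¹·690 ≡ 2018·690 ≡ 2811 (mod 3959).

2811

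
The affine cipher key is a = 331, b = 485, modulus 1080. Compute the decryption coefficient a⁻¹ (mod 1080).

571

Extended Euclidean algorithm:
1080 = 3·331 + 87
331 = 3·87 + 70
87 = 1·70 + 17
70 = 4·17 + 2
17 = 8·2 + 1
2 = 2·1 + 0
The gcd is 1. Working backward:
1 = 17 − 8·2
1 = −8·70 + 33·17
1 = 33·87 − 41·70
1 = −41·331 + 156·87
1 = 156·1080 − 509·331
Hence 331⁻¹ ≡ -509 ≡ 571 (mod 1080).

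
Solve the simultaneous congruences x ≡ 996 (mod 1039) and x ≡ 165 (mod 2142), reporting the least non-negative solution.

1662357

Write x = 996 + 1039·k. Then 1039·k ≡ 165 − 996 ≡ 1311 (mod 2142).
Need 1039⁻¹ mod 2142. Extended Euclid on (2142, 1039):
2142 = 2×1039 + 64
1039 = 16×64 + 15
64 = 4×15 + 4
15 = 3×4 + 3
4 = 1×3 + 1
3 = 3×1 + 0
Back-substitute:
1 = 4 − 3
1 = −15 + 4·4
1 = 4·64 − 17·15
1 = −17·1039 + 276·64
1 = 276·2142 − 569·1039
1039⁻¹ ≡ 1573 (mod 2142), so k ≡ 1573·1311 ≡ 1599 (mod 2142).
x = 996 + 1039·1599 = 1662357.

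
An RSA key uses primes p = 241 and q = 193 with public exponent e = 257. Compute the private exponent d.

φ(n) = (p−1)(q−1) = 240·192 = 46080.
Need d with 257·d ≡ 1 (mod 46080). Apply the extended Euclidean algorithm:
46080 = 179×257 + 77
257 = 3×77 + 26
77 = 2×26 + 25
26 = 1×25 + 1
25 = 25×1 + 0
Back-substitute:
1 = 26 − 25
1 = −77 + 3·26
1 = 3·257 − 10·77
1 = −10·46080 + 1793·257
So 257·1793 ≡ 1 (mod 46080), hence d = 1793.

1793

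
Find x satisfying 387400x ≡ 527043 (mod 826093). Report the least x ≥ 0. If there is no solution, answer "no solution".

First find gcd(387400, 826093):
826093 = 2*387400 + 51293
387400 = 7*51293 + 28349
51293 = 1*28349 + 22944
28349 = 1*22944 + 5405
22944 = 4*5405 + 1324
5405 = 4*1324 + 109
1324 = 12*109 + 16
109 = 6*16 + 13
16 = 1*13 + 3
13 = 4*3 + 1
3 = 3*1 + 0
gcd = 1, so a unique solution mod 826093 exists.
Back-substitute for the Bézout coefficients:
1 = 13 − 4·3
1 = −4·16 + 5·13
1 = 5·109 − 34·16
1 = −34·1324 + 413·109
1 = 413·5405 − 1686·1324
1 = −1686·22944 + 7157·5405
1 = 7157·28349 − 8843·22944
1 = −8843·51293 + 16000·28349
1 = 16000·387400 − 120843·51293
1 = −120843·826093 + 257686·387400
So 387400·(257686) ≡ 1 (mod 826093), giving 387400⁻¹ ≡ 257686.
x ≡ 387400⁻¹·527043 ≡ 257686·527043 ≡ 261112 (mod 826093).

261112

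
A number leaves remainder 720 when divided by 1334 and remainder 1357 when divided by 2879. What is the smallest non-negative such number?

Write x = 720 + 1334·k. Then 1334·k ≡ 1357 − 720 ≡ 637 (mod 2879).
Need 1334⁻¹ mod 2879. Extended Euclid on (2879, 1334):
2879 = 2×1334 + 211
1334 = 6×211 + 68
211 = 3×68 + 7
68 = 9×7 + 5
7 = 1×5 + 2
5 = 2×2 + 1
2 = 2×1 + 0
Back-substitute:
1 = 5 − 2·2
1 = −2·7 + 3·5
1 = 3·68 − 29·7
1 = −29·211 + 90·68
1 = 90·1334 − 569·211
1 = −569·2879 + 1228·1334
1334⁻¹ ≡ 1228 (mod 2879), so k ≡ 1228·637 ≡ 2027 (mod 2879).
x = 720 + 1334·2027 = 2704738.

2704738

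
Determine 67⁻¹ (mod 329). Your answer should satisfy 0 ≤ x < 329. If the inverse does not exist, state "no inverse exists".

Extended Euclidean algorithm:
329 = 4*67 + 61
67 = 1*61 + 6
61 = 10*6 + 1
6 = 6*1 + 0
Since gcd(67, 329) = 1, back-substitute to write 1 as a combination:
1 = 61 − 10·6
1 = −10·67 + 11·61
1 = 11·329 − 54·67
Thus 67·(-54) ≡ 1 (mod 329); reducing, -54 mod 329 = 275.

275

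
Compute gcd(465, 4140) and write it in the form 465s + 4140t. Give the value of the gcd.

Repeated division:
4140 = 8×465 + 420
465 = 1×420 + 45
420 = 9×45 + 15
45 = 3×15 + 0
gcd(465, 4140) = 15.
Back-substituting:
15 = 420 − 9·45
15 = −9·465 + 10·420
15 = 10·4140 − 89·465
So 15 = (10)·4140 + (-89)·465.

15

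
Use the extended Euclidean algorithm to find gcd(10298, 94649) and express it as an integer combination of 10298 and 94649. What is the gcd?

Repeated division:
94649 = 9×10298 + 1967
10298 = 5×1967 + 463
1967 = 4×463 + 115
463 = 4×115 + 3
115 = 38×3 + 1
3 = 3×1 + 0
gcd(10298, 94649) = 1.
Working backward:
1 = 115 − 38·3
1 = −38·463 + 153·115
1 = 153·1967 − 650·463
1 = −650·10298 + 3403·1967
1 = 3403·94649 − 31277·10298
So 1 = (3403)·94649 + (-31277)·10298.

1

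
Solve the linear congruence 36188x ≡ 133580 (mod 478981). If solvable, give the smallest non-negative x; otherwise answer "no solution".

First find gcd(36188, 478981):
478981 = 13×36188 + 8537
36188 = 4×8537 + 2040
8537 = 4×2040 + 377
2040 = 5×377 + 155
377 = 2×155 + 67
155 = 2×67 + 21
67 = 3×21 + 4
21 = 5×4 + 1
4 = 4×1 + 0
gcd = 1, so a unique solution mod 478981 exists.
Back-substitute for the Bézout coefficients:
1 = 21 − 5·4
1 = −5·67 + 16·21
1 = 16·155 − 37·67
1 = −37·377 + 90·155
1 = 90·2040 − 487·377
1 = −487·8537 + 2038·2040
1 = 2038·36188 − 8639·8537
1 = −8639·478981 + 114345·36188
So 36188·(114345) ≡ 1 (mod 478981), giving 36188⁻¹ ≡ 114345.
x ≡ 36188⁻¹·133580 ≡ 114345·133580 ≡ 458972 (mod 478981).

458972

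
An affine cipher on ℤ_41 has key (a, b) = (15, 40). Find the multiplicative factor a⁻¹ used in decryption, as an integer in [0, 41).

11

gcd(41, 15) by repeated division:
41 = 2*15 + 11
15 = 1*11 + 4
11 = 2*4 + 3
4 = 1*3 + 1
3 = 3*1 + 0
The gcd is 1. Working backward:
1 = 4 − 3
1 = −11 + 3·4
1 = 3·15 − 4·11
1 = −4·41 + 11·15
So 15·11 ≡ 1 (mod 41).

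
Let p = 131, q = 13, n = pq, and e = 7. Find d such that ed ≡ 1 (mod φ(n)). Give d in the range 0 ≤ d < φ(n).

φ(n) = (p−1)(q−1) = 130·12 = 1560.
Need d with 7·d ≡ 1 (mod 1560). Apply the extended Euclidean algorithm:
1560 = 222·7 + 6
7 = 1·6 + 1
6 = 6·1 + 0
Back-substitute:
1 = 7 − 6
1 = −1560 + 223·7
So 7·223 ≡ 1 (mod 1560), hence d = 223.

223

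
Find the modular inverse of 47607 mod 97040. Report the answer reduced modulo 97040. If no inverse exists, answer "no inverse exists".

gcd(97040, 47607) by repeated division:
97040 = 2·47607 + 1826
47607 = 26·1826 + 131
1826 = 13·131 + 123
131 = 1·123 + 8
123 = 15·8 + 3
8 = 2·3 + 2
3 = 1·2 + 1
2 = 2·1 + 0
gcd = 1, so the inverse exists. Back-substitute:
1 = 3 − 2
1 = −8 + 3·3
1 = 3·123 − 46·8
1 = −46·131 + 49·123
1 = 49·1826 − 683·131
1 = −683·47607 + 17807·1826
1 = 17807·97040 − 36297·47607
Hence 47607⁻¹ ≡ -36297 ≡ 60743 (mod 97040).

60743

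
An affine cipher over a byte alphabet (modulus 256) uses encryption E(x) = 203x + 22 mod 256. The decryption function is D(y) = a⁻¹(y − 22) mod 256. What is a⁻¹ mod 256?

Run Euclid on (256, 203):
256 = 1*203 + 53
203 = 3*53 + 44
53 = 1*44 + 9
44 = 4*9 + 8
9 = 1*8 + 1
8 = 8*1 + 0
The gcd is 1. Working backward:
1 = 9 − 8
1 = −44 + 5·9
1 = 5·53 − 6·44
1 = −6·203 + 23·53
1 = 23·256 − 29·203
So 203·(-29) ≡ 1 (mod 256), and -29 ≡ 227 (mod 256).

227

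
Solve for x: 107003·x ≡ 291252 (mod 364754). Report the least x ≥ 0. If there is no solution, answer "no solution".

First find gcd(107003, 364754):
364754 = 3×107003 + 43745
107003 = 2×43745 + 19513
43745 = 2×19513 + 4719
19513 = 4×4719 + 637
4719 = 7×637 + 260
637 = 2×260 + 117
260 = 2×117 + 26
117 = 4×26 + 13
26 = 2×13 + 0
gcd = 13 and 13 | 291252, so solutions exist. Divide through by 13: 8231x ≡ 22404 (mod 28058).
Now find 8231⁻¹ mod 28058:
28058 = 3·8231 + 3365
8231 = 2·3365 + 1501
3365 = 2·1501 + 363
1501 = 4·363 + 49
363 = 7·49 + 20
49 = 2·20 + 9
20 = 2·9 + 2
9 = 4·2 + 1
2 = 2·1 + 0
Back-substitute:
1 = 9 − 4·2
1 = −4·20 + 9·9
1 = 9·49 − 22·20
1 = −22·363 + 163·49
1 = 163·1501 − 674·363
1 = −674·3365 + 1511·1501
1 = 1511·8231 − 3696·3365
1 = −3696·28058 + 12599·8231
So 8231⁻¹ ≡ 12599 (mod 28058).
Then x ≡ 12599·22404 ≡ 4516 (mod 28058); the smallest non-negative solution is x = 4516.

4516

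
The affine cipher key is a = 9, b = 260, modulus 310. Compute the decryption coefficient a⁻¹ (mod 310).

Apply the Euclidean algorithm to 310 and 9:
310 = 34·9 + 4
9 = 2·4 + 1
4 = 4·1 + 0
The gcd is 1. Working backward:
1 = 9 − 2·4
1 = −2·310 + 69·9
So 9·69 ≡ 1 (mod 310).

69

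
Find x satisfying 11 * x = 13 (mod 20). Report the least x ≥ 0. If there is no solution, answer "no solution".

3

First find gcd(11, 20):
20 = 1×11 + 9
11 = 1×9 + 2
9 = 4×2 + 1
2 = 2×1 + 0
gcd = 1, so a unique solution mod 20 exists.
Back-substitute for the Bézout coefficients:
1 = 9 − 4·2
1 = −4·11 + 5·9
1 = 5·20 − 9·11
So 11·(-9) ≡ 1 (mod 20), giving 11⁻¹ ≡ 11.
x ≡ 11⁻¹·13 ≡ 11·13 ≡ 3 (mod 20).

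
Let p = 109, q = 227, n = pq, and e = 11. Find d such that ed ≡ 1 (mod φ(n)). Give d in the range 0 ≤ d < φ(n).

2219

φ(n) = (p−1)(q−1) = 108·226 = 24408.
Need d with 11·d ≡ 1 (mod 24408). Apply the extended Euclidean algorithm:
24408 = 2218×11 + 10
11 = 1×10 + 1
10 = 10×1 + 0
Back-substitute:
1 = 11 − 10
1 = −24408 + 2219·11
So 11·2219 ≡ 1 (mod 24408), hence d = 2219.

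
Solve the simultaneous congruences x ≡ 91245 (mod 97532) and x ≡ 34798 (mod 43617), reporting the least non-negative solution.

Write x = 91245 + 97532·k. Then 97532·k ≡ 34798 − 91245 ≡ 30787 (mod 43617).
Need 97532⁻¹ mod 43617. Extended Euclid on (43617, 10298):
43617 = 4·10298 + 2425
10298 = 4·2425 + 598
2425 = 4·598 + 33
598 = 18·33 + 4
33 = 8·4 + 1
4 = 4·1 + 0
Back-substitute:
1 = 33 − 8·4
1 = −8·598 + 145·33
1 = 145·2425 − 588·598
1 = −588·10298 + 2497·2425
1 = 2497·43617 − 10576·10298
97532⁻¹ ≡ 33041 (mod 43617), so k ≡ 33041·30787 ≡ 41210 (mod 43617).
x = 91245 + 97532·41210 = 4019384965.

4019384965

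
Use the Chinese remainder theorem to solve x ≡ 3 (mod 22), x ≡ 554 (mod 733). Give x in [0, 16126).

Write x = 3 + 22·k. Then 22·k ≡ 554 − 3 ≡ 551 (mod 733).
Need 22⁻¹ mod 733. Extended Euclid on (733, 22):
733 = 33·22 + 7
22 = 3·7 + 1
7 = 7·1 + 0
Back-substitute:
1 = 22 − 3·7
1 = −3·733 + 100·22
22⁻¹ ≡ 100 (mod 733), so k ≡ 100·551 ≡ 125 (mod 733).
x = 3 + 22·125 = 2753.

2753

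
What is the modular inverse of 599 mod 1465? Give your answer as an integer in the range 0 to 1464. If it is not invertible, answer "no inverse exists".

834

Run Euclid on (1465, 599):
1465 = 2×599 + 267
599 = 2×267 + 65
267 = 4×65 + 7
65 = 9×7 + 2
7 = 3×2 + 1
2 = 2×1 + 0
Since gcd(599, 1465) = 1, back-substitute to write 1 as a combination:
1 = 7 − 3·2
1 = −3·65 + 28·7
1 = 28·267 − 115·65
1 = −115·599 + 258·267
1 = 258·1465 − 631·599
So 599·(-631) ≡ 1 (mod 1465), and -631 ≡ 834 (mod 1465).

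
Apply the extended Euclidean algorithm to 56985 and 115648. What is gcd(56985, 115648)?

Repeated division:
115648 = 2×56985 + 1678
56985 = 33×1678 + 1611
1678 = 1×1611 + 67
1611 = 24×67 + 3
67 = 22×3 + 1
3 = 3×1 + 0
gcd(56985, 115648) = 1.
Express as a combination:
1 = 67 − 22·3
1 = −22·1611 + 529·67
1 = 529·1678 − 551·1611
1 = −551·56985 + 18712·1678
1 = 18712·115648 − 37975·56985
So 1 = (18712)·115648 + (-37975)·56985.

1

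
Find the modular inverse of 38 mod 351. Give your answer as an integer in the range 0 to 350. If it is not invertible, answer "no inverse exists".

Run Euclid on (351, 38):
351 = 9*38 + 9
38 = 4*9 + 2
9 = 4*2 + 1
2 = 2*1 + 0
The gcd is 1. Working backward:
1 = 9 − 4·2
1 = −4·38 + 17·9
1 = 17·351 − 157·38
Hence 38⁻¹ ≡ -157 ≡ 194 (mod 351).

194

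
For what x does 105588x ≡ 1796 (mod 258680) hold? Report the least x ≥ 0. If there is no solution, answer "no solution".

First find gcd(105588, 258680):
258680 = 2*105588 + 47504
105588 = 2*47504 + 10580
47504 = 4*10580 + 5184
10580 = 2*5184 + 212
5184 = 24*212 + 96
212 = 2*96 + 20
96 = 4*20 + 16
20 = 1*16 + 4
16 = 4*4 + 0
gcd = 4 and 4 | 1796, so solutions exist. Divide through by 4: 26397x ≡ 449 (mod 64670).
Now find 26397⁻¹ mod 64670:
64670 = 2·26397 + 11876
26397 = 2·11876 + 2645
11876 = 4·2645 + 1296
2645 = 2·1296 + 53
1296 = 24·53 + 24
53 = 2·24 + 5
24 = 4·5 + 4
5 = 1·4 + 1
4 = 4·1 + 0
Back-substitute:
1 = 5 − 4
1 = −24 + 5·5
1 = 5·53 − 11·24
1 = −11·1296 + 269·53
1 = 269·2645 − 549·1296
1 = −549·11876 + 2465·2645
1 = 2465·26397 − 5479·11876
1 = −5479·64670 + 13423·26397
So 26397⁻¹ ≡ 13423 (mod 64670).
Then x ≡ 13423·449 ≡ 12617 (mod 64670); the smallest non-negative solution is x = 12617.

12617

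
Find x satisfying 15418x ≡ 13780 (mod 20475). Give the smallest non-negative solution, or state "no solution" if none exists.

1135

First find gcd(15418, 20475):
20475 = 1*15418 + 5057
15418 = 3*5057 + 247
5057 = 20*247 + 117
247 = 2*117 + 13
117 = 9*13 + 0
gcd = 13 and 13 | 13780, so solutions exist. Divide through by 13: 1186x ≡ 1060 (mod 1575).
Now find 1186⁻¹ mod 1575:
1575 = 1×1186 + 389
1186 = 3×389 + 19
389 = 20×19 + 9
19 = 2×9 + 1
9 = 9×1 + 0
Back-substitute:
1 = 19 − 2·9
1 = −2·389 + 41·19
1 = 41·1186 − 125·389
1 = −125·1575 + 166·1186
So 1186⁻¹ ≡ 166 (mod 1575).
Then x ≡ 166·1060 ≡ 1135 (mod 1575); the smallest non-negative solution is x = 1135.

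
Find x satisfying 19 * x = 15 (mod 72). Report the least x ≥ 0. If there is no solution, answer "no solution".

69

First find gcd(19, 72):
72 = 3·19 + 15
19 = 1·15 + 4
15 = 3·4 + 3
4 = 1·3 + 1
3 = 3·1 + 0
gcd = 1, so a unique solution mod 72 exists.
Back-substitute for the Bézout coefficients:
1 = 4 − 3
1 = −15 + 4·4
1 = 4·19 − 5·15
1 = −5·72 + 19·19
So 19·(19) ≡ 1 (mod 72), giving 19⁻¹ ≡ 19.
x ≡ 19⁻¹·15 ≡ 19·15 ≡ 69 (mod 72).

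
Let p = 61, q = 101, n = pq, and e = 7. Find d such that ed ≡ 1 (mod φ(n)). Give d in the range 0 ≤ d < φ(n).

φ(n) = (p−1)(q−1) = 60·100 = 6000.
Need d with 7·d ≡ 1 (mod 6000). Apply the extended Euclidean algorithm:
6000 = 857×7 + 1
7 = 7×1 + 0
Back-substitute:
1 = 6000 − 857·7
So 7·(-857) ≡ 1 (mod 6000), hence d ≡ -857 ≡ 5143 (mod 6000).

5143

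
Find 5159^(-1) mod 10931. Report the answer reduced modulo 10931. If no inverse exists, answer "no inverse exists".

8702

gcd(10931, 5159) by repeated division:
10931 = 2·5159 + 613
5159 = 8·613 + 255
613 = 2·255 + 103
255 = 2·103 + 49
103 = 2·49 + 5
49 = 9·5 + 4
5 = 1·4 + 1
4 = 4·1 + 0
The gcd is 1. Working backward:
1 = 5 − 4
1 = −49 + 10·5
1 = 10·103 − 21·49
1 = −21·255 + 52·103
1 = 52·613 − 125·255
1 = −125·5159 + 1052·613
1 = 1052·10931 − 2229·5159
Hence 5159⁻¹ ≡ -2229 ≡ 8702 (mod 10931).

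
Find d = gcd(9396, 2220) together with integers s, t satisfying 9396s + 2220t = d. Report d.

Apply Euclid's algorithm to 9396 and 2220:
9396 = 4×2220 + 516
2220 = 4×516 + 156
516 = 3×156 + 48
156 = 3×48 + 12
48 = 4×12 + 0
gcd(9396, 2220) = 12.
Back-substituting:
12 = 156 − 3·48
12 = −3·516 + 10·156
12 = 10·2220 − 43·516
12 = −43·9396 + 182·2220
So 12 = (-43)·9396 + (182)·2220.

12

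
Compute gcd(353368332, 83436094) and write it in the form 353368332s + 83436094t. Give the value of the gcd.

2

Apply Euclid's algorithm to 353368332 and 83436094:
353368332 = 4*83436094 + 19623956
83436094 = 4*19623956 + 4940270
19623956 = 3*4940270 + 4803146
4940270 = 1*4803146 + 137124
4803146 = 35*137124 + 3806
137124 = 36*3806 + 108
3806 = 35*108 + 26
108 = 4*26 + 4
26 = 6*4 + 2
4 = 2*2 + 0
gcd(353368332, 83436094) = 2.
Back-substituting:
2 = 26 − 6·4
2 = −6·108 + 25·26
2 = 25·3806 − 881·108
2 = −881·137124 + 31741·3806
2 = 31741·4803146 − 1111816·137124
2 = −1111816·4940270 + 1143557·4803146
2 = 1143557·19623956 − 4542487·4940270
2 = −4542487·83436094 + 19313505·19623956
2 = 19313505·353368332 − 81796507·83436094
So 2 = (19313505)·353368332 + (-81796507)·83436094.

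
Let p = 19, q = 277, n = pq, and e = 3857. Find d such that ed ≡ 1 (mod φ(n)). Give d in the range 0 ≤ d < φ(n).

φ(n) = (p−1)(q−1) = 18·276 = 4968.
Need d with 3857·d ≡ 1 (mod 4968). Apply the extended Euclidean algorithm:
4968 = 1*3857 + 1111
3857 = 3*1111 + 524
1111 = 2*524 + 63
524 = 8*63 + 20
63 = 3*20 + 3
20 = 6*3 + 2
3 = 1*2 + 1
2 = 2*1 + 0
Back-substitute:
1 = 3 − 2
1 = −20 + 7·3
1 = 7·63 − 22·20
1 = −22·524 + 183·63
1 = 183·1111 − 388·524
1 = −388·3857 + 1347·1111
1 = 1347·4968 − 1735·3857
So 3857·(-1735) ≡ 1 (mod 4968), hence d ≡ -1735 ≡ 3233 (mod 4968).

3233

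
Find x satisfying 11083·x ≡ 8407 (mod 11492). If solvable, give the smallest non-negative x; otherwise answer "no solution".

10769

First find gcd(11083, 11492):
11492 = 1·11083 + 409
11083 = 27·409 + 40
409 = 10·40 + 9
40 = 4·9 + 4
9 = 2·4 + 1
4 = 4·1 + 0
gcd = 1, so a unique solution mod 11492 exists.
Back-substitute for the Bézout coefficients:
1 = 9 − 2·4
1 = −2·40 + 9·9
1 = 9·409 − 92·40
1 = −92·11083 + 2493·409
1 = 2493·11492 − 2585·11083
So 11083·(-2585) ≡ 1 (mod 11492), giving 11083⁻¹ ≡ 8907.
x ≡ 11083⁻¹·8407 ≡ 8907·8407 ≡ 10769 (mod 11492).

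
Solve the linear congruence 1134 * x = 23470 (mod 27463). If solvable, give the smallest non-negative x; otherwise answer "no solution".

First find gcd(1134, 27463):
27463 = 24*1134 + 247
1134 = 4*247 + 146
247 = 1*146 + 101
146 = 1*101 + 45
101 = 2*45 + 11
45 = 4*11 + 1
11 = 11*1 + 0
gcd = 1, so a unique solution mod 27463 exists.
Back-substitute for the Bézout coefficients:
1 = 45 − 4·11
1 = −4·101 + 9·45
1 = 9·146 − 13·101
1 = −13·247 + 22·146
1 = 22·1134 − 101·247
1 = −101·27463 + 2446·1134
So 1134·(2446) ≡ 1 (mod 27463), giving 1134⁻¹ ≡ 2446.
x ≡ 1134⁻¹·23470 ≡ 2446·23470 ≡ 9950 (mod 27463).

9950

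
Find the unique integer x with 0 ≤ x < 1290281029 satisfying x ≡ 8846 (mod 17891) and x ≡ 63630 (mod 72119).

Write x = 8846 + 17891·k. Then 17891·k ≡ 63630 − 8846 ≡ 54784 (mod 72119).
Need 17891⁻¹ mod 72119. Extended Euclid on (72119, 17891):
72119 = 4·17891 + 555
17891 = 32·555 + 131
555 = 4·131 + 31
131 = 4·31 + 7
31 = 4·7 + 3
7 = 2·3 + 1
3 = 3·1 + 0
Back-substitute:
1 = 7 − 2·3
1 = −2·31 + 9·7
1 = 9·131 − 38·31
1 = −38·555 + 161·131
1 = 161·17891 − 5190·555
1 = −5190·72119 + 20921·17891
17891⁻¹ ≡ 20921 (mod 72119), so k ≡ 20921·54784 ≡ 20916 (mod 72119).
x = 8846 + 17891·20916 = 374217002.

374217002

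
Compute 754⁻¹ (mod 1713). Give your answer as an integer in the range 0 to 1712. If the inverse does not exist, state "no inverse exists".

Extended Euclidean algorithm:
1713 = 2·754 + 205
754 = 3·205 + 139
205 = 1·139 + 66
139 = 2·66 + 7
66 = 9·7 + 3
7 = 2·3 + 1
3 = 3·1 + 0
The gcd is 1. Working backward:
1 = 7 − 2·3
1 = −2·66 + 19·7
1 = 19·139 − 40·66
1 = −40·205 + 59·139
1 = 59·754 − 217·205
1 = −217·1713 + 493·754
So 754·493 ≡ 1 (mod 1713).

493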